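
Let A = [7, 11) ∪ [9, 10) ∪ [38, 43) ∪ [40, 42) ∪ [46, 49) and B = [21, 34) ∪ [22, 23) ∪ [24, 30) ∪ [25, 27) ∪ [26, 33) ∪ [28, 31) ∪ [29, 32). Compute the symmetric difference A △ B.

[7, 11) ∪ [21, 34) ∪ [38, 43) ∪ [46, 49)

A, merged: [7, 11), [38, 43), [46, 49).
B, merged: [21, 34).
A but not B: [7, 11), [38, 43), [46, 49).
B but not A: [21, 34).
Combining gives A △ B.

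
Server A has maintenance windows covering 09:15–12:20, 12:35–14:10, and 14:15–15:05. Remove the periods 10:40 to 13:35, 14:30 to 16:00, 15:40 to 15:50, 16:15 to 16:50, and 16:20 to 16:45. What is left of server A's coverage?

Merge the second list: 10:40–13:35, 14:30–16:00, 16:15–16:50.
09:15–12:20 with B removed leaves 09:15–10:40.
12:35–14:10 with B removed leaves 13:35–14:10.
14:15–15:05 with B removed leaves 14:15–14:30.

09:15–10:40, 13:35–14:10, 14:15–14:30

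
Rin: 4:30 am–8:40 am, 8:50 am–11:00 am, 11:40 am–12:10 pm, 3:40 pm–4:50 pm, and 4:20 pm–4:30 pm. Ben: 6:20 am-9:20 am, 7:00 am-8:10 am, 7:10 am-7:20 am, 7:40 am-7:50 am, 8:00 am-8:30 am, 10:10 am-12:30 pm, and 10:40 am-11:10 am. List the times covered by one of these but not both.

First set merges to 4:30 am-8:40 am, 8:50 am-11:00 am, 11:40 am-12:10 pm, 3:40 pm-4:50 pm.
Second set merges to 6:20 am-9:20 am, 10:10 am-12:30 pm.
A \ B = 4:30 am-6:20 am, 9:20 am-10:10 am, 3:40 pm-4:50 pm.
B \ A = 8:40 am-8:50 am, 11:00 am-11:40 am, 12:10 pm-12:30 pm.
Union of the two gives the symmetric difference.

4:30 am-6:20 am, 8:40 am-8:50 am, 9:20 am-10:10 am, 11:00 am-11:40 am, 12:10 pm-12:30 pm, 3:40 pm-4:50 pm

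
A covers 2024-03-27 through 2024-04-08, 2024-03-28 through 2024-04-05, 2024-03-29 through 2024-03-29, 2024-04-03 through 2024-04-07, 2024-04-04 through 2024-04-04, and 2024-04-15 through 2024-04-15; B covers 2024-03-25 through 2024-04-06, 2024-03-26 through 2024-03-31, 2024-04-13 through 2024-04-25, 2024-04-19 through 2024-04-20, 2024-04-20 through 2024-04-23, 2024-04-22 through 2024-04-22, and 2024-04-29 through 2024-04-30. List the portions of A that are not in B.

First set merges to 2024-03-27 through 2024-04-08, 2024-04-15 through 2024-04-15.
Second set merges to 2024-03-25 through 2024-04-06, 2024-04-13 through 2024-04-25, 2024-04-29 through 2024-04-30.
2024-03-27 through 2024-04-08 with B removed leaves 2024-04-07 through 2024-04-08.
2024-04-15 through 2024-04-15 lies entirely inside B → drops out.

2024-04-07 through 2024-04-08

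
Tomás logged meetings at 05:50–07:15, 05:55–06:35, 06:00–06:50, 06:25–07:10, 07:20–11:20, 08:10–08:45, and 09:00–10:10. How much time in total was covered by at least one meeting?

Merged: 05:50-07:15, 07:20-11:20.
Lengths: 1 h 25 min + 4 h = 5 h 25 min.

5 h 25 min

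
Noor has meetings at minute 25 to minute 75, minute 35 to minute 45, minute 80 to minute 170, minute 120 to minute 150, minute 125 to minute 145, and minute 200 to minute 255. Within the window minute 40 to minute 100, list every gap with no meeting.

minute 75 to minute 80

After merging, the occupied span is minute 25 to minute 75, minute 80 to minute 170, minute 200 to minute 255.
Gaps within minute 40 to minute 100: minute 75 to minute 80.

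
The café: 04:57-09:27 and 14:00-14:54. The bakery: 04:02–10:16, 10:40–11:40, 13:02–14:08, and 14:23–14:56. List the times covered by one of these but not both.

04:02-04:57, 09:27-10:16, 10:40-11:40, 13:02-14:00, 14:08-14:23, 14:54-14:56

A but not B: 14:08-14:23.
B but not A: 04:02-04:57, 09:27-10:16, 10:40-11:40, 13:02-14:00, 14:54-14:56.
Combining gives A △ B.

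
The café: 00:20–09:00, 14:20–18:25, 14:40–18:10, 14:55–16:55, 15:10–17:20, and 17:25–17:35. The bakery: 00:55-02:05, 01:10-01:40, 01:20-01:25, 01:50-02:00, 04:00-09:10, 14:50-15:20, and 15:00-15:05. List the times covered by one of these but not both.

Merge the first list: 00:20–09:00, 14:20–18:25.
Merge the second list: 00:55–02:05, 04:00–09:10, 14:50–15:20.
A \ B = 00:20–00:55, 02:05–04:00, 14:20–14:50, 15:20–18:25.
B \ A = 09:00–09:10.
Union of the two gives the symmetric difference.

00:20–00:55, 02:05–04:00, 09:00–09:10, 14:20–14:50, 15:20–18:25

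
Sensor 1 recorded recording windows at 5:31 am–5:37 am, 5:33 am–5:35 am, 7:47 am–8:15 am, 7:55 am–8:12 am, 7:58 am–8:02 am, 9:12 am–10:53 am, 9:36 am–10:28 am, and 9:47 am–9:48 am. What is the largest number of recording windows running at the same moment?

3

At 7:58 am, 3 of the intervals are simultaneously active.
No point has more.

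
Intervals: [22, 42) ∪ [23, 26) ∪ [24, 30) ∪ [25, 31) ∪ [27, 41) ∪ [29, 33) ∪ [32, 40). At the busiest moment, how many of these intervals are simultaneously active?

Sweep endpoints in order; track running count of active intervals.
Peak of 5 reached at 29.

5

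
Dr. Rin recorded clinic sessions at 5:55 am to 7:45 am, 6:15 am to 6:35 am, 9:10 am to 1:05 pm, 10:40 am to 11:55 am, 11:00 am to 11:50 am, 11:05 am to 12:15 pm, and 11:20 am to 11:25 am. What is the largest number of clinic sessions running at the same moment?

Walk the sorted start/end points keeping a running depth.
The depth first hits 5 at 11:20 am.

5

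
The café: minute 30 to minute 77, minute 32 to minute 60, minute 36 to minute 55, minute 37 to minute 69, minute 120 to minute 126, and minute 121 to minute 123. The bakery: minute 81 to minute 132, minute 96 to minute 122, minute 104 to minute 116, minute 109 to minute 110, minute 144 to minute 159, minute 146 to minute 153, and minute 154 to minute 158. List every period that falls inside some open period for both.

A, merged: minute 30 to minute 77, minute 120 to minute 126.
B, merged: minute 81 to minute 132, minute 144 to minute 159.
minute 30 to minute 77 falls entirely outside B.
minute 120 to minute 126 overlaps B on minute 120 to minute 126.

minute 120 to minute 126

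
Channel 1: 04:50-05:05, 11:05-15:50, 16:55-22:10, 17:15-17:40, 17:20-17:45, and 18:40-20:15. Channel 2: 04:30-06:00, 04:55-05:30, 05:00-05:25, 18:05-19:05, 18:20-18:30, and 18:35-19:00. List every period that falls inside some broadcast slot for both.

04:50–05:05, 18:05–19:05

First set merges to 04:50–05:05, 11:05–15:50, 16:55–22:10.
Second set merges to 04:30–06:00, 18:05–19:05.
04:50–05:05 overlaps B on 04:50–05:05.
11:05–15:50 falls entirely outside B.
16:55–22:10 overlaps B on 18:05–19:05.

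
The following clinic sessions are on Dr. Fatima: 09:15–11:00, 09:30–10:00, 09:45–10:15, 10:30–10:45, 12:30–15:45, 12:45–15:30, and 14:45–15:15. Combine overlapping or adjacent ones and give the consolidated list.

09:15–11:00, 12:30–15:45

09:30–10:00 overlaps/touches 09:15–11:00 → extend to 09:15–11:00.
09:45–10:15 overlaps/touches 09:15–11:00 → extend to 09:15–11:00.
10:30–10:45 overlaps/touches 09:15–11:00 → extend to 09:15–11:00.
12:30–15:45 is disjoint → start new block.
12:45–15:30 overlaps/touches 12:30–15:45 → extend to 12:30–15:45.
14:45–15:15 overlaps/touches 12:30–15:45 → extend to 12:30–15:45.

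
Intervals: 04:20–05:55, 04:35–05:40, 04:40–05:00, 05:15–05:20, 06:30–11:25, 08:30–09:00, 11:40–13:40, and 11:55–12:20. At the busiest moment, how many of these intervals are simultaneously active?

3

Sweep endpoints in order; track running count of active intervals.
Peak of 3 reached at 04:40.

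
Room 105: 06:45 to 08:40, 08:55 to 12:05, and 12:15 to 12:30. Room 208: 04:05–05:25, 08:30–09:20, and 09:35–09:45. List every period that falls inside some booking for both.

08:30-08:40, 08:55-09:20, 09:35-09:45

06:45-08:40 meets the second set on 08:30-08:40.
08:55-12:05 meets the second set on 08:55-09:20, 09:35-09:45.
12:15-12:30: no overlap with the second set.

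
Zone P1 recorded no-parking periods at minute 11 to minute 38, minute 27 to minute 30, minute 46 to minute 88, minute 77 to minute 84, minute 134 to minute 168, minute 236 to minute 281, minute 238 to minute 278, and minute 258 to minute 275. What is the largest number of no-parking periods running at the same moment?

Walk the sorted start/end points keeping a running depth.
The depth first hits 3 at minute 258.

3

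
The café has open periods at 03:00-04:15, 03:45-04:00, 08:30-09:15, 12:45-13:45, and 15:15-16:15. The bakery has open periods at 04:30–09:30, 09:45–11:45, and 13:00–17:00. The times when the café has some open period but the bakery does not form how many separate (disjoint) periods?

A, merged: 03:00–04:15, 08:30–09:15, 12:45–13:45, 15:15–16:15.
A \ B = 03:00–04:15, 12:45–13:00.
That is 2 disjoint pieces.

2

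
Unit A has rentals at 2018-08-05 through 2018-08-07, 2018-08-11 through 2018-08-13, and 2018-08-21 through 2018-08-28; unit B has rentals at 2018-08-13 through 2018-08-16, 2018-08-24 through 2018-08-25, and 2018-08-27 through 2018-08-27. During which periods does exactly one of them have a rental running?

A but not B: 2018-08-05 through 2018-08-07, 2018-08-11 through 2018-08-12, 2018-08-21 through 2018-08-23, 2018-08-26 through 2018-08-26, 2018-08-28 through 2018-08-28.
B but not A: 2018-08-14 through 2018-08-16.
Combining gives A △ B.

2018-08-05 through 2018-08-07, 2018-08-11 through 2018-08-12, 2018-08-14 through 2018-08-16, 2018-08-21 through 2018-08-23, 2018-08-26 through 2018-08-26, 2018-08-28 through 2018-08-28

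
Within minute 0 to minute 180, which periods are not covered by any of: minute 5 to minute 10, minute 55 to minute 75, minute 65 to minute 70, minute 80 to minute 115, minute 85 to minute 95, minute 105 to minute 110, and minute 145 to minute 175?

minute 0 to minute 5, minute 10 to minute 55, minute 75 to minute 80, minute 115 to minute 145, minute 175 to minute 180

The merged coverage is minute 5 to minute 10, minute 55 to minute 75, minute 80 to minute 115, minute 145 to minute 175.
Uncovered inside minute 0 to minute 180: minute 0 to minute 5, minute 10 to minute 55, minute 75 to minute 80, minute 115 to minute 145, minute 175 to minute 180.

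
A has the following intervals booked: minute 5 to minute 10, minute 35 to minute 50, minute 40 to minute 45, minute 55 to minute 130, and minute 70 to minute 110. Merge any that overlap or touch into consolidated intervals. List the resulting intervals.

minute 5 to minute 10, minute 35 to minute 50, minute 55 to minute 130

minute 35 to minute 50 is disjoint → start new block.
minute 40 to minute 45 overlaps/touches minute 35 to minute 50 → extend to minute 35 to minute 50.
minute 55 to minute 130 is disjoint → start new block.
minute 70 to minute 110 overlaps/touches minute 55 to minute 130 → extend to minute 55 to minute 130.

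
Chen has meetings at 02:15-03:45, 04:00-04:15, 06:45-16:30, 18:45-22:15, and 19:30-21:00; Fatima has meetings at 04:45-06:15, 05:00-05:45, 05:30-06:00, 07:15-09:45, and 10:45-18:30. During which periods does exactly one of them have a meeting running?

02:15–03:45, 04:00–04:15, 04:45–06:15, 06:45–07:15, 09:45–10:45, 16:30–18:30, 18:45–22:15

A, merged: 02:15–03:45, 04:00–04:15, 06:45–16:30, 18:45–22:15.
B, merged: 04:45–06:15, 07:15–09:45, 10:45–18:30.
Only in the first: 02:15–03:45, 04:00–04:15, 06:45–07:15, 09:45–10:45, 18:45–22:15.
Only in the second: 04:45–06:15, 16:30–18:30.
Together these are the periods covered by exactly one.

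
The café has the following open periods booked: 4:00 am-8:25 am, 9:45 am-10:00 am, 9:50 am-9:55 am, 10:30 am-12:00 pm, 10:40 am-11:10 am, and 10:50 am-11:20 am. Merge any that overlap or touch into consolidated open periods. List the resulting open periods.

9:45 am-10:00 am is disjoint → start new block.
9:50 am-9:55 am overlaps/touches 9:45 am-10:00 am → extend to 9:45 am-10:00 am.
10:30 am-12:00 pm is disjoint → start new block.
10:40 am-11:10 am overlaps/touches 10:30 am-12:00 pm → extend to 10:30 am-12:00 pm.
10:50 am-11:20 am overlaps/touches 10:30 am-12:00 pm → extend to 10:30 am-12:00 pm.

4:00 am-8:25 am, 9:45 am-10:00 am, 10:30 am-12:00 pm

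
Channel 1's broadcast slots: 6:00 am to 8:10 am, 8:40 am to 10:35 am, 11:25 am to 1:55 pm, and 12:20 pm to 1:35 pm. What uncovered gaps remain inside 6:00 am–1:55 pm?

The merged coverage is 6:00 am–8:10 am, 8:40 am–10:35 am, 11:25 am–1:55 pm.
Complement within 6:00 am–1:55 pm: 8:10 am–8:40 am, 10:35 am–11:25 am.

8:10 am–8:40 am, 10:35 am–11:25 am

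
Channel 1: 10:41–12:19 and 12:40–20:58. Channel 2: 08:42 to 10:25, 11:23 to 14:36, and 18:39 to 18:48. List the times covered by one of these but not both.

08:42–10:25, 10:41–11:23, 12:19–12:40, 14:36–18:39, 18:48–20:58

A \ B = 10:41–11:23, 14:36–18:39, 18:48–20:58.
B \ A = 08:42–10:25, 12:19–12:40.
Union of the two gives the symmetric difference.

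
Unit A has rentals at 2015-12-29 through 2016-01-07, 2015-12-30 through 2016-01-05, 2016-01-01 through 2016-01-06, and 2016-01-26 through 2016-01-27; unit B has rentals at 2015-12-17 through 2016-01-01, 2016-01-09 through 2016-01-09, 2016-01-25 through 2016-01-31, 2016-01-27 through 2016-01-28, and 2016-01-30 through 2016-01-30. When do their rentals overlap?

2015-12-29 through 2016-01-01, 2016-01-26 through 2016-01-27

Merge the first list: 2015-12-29 through 2016-01-07, 2016-01-26 through 2016-01-27.
Merge the second list: 2015-12-17 through 2016-01-01, 2016-01-09 through 2016-01-09, 2016-01-25 through 2016-01-31.
2015-12-29 through 2016-01-07 ∩ B → 2015-12-29 through 2016-01-01.
2016-01-26 through 2016-01-27 ∩ B → 2016-01-26 through 2016-01-27.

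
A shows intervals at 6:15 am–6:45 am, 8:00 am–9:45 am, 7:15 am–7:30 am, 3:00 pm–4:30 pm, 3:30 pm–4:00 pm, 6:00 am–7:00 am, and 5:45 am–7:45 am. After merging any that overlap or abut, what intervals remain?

5:45 am–7:45 am, 8:00 am–9:45 am, 3:00 pm–4:30 pm

Sort by start: 5:45 am–7:45 am, 6:00 am–7:00 am, 6:15 am–6:45 am, 7:15 am–7:30 am, 8:00 am–9:45 am, 3:00 pm–4:30 pm, 3:30 pm–4:00 pm.
6:00 am–7:00 am overlaps/touches 5:45 am–7:45 am → extend to 5:45 am–7:45 am.
6:15 am–6:45 am overlaps/touches 5:45 am–7:45 am → extend to 5:45 am–7:45 am.
7:15 am–7:30 am overlaps/touches 5:45 am–7:45 am → extend to 5:45 am–7:45 am.
8:00 am–9:45 am is disjoint → start new block.
3:00 pm–4:30 pm is disjoint → start new block.
3:30 pm–4:00 pm overlaps/touches 3:00 pm–4:30 pm → extend to 3:00 pm–4:30 pm.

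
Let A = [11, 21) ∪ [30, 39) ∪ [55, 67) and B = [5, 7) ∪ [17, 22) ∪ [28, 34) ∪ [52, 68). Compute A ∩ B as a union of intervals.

[17, 21) ∪ [30, 34) ∪ [55, 67)

[11, 21) ∩ B → [17, 21).
[30, 39) ∩ B → [30, 34).
[55, 67) ∩ B → [55, 67).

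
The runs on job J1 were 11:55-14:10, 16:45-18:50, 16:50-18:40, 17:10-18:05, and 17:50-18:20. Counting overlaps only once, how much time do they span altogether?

4 h 20 min

Merged: 11:55-14:10, 16:45-18:50.
Lengths: 2 h 15 min + 2 h 5 min = 4 h 20 min.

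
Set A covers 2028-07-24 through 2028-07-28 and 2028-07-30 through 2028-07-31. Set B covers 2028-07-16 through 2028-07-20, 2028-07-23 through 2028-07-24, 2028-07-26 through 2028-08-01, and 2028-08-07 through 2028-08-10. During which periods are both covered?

2028-07-24 through 2028-07-24, 2028-07-26 through 2028-07-28, 2028-07-30 through 2028-07-31

2028-07-24 through 2028-07-28 overlaps B on 2028-07-24 through 2028-07-24, 2028-07-26 through 2028-07-28.
2028-07-30 through 2028-07-31 overlaps B on 2028-07-30 through 2028-07-31.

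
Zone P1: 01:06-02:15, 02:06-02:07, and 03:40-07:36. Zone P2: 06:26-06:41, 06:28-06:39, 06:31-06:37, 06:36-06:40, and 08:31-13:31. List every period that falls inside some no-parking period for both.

Merge the first list: 01:06–02:15, 03:40–07:36.
Merge the second list: 06:26–06:41, 08:31–13:31.
01:06–02:15 meets no B interval.
03:40–07:36 ∩ B → 06:26–06:41.

06:26–06:41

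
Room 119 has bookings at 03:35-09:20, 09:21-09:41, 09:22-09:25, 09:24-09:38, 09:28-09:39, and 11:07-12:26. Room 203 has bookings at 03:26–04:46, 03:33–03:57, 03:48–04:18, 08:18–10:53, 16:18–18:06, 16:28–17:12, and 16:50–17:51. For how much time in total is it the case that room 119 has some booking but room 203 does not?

A, merged: 03:35–09:20, 09:21–09:41, 11:07–12:26.
B, merged: 03:26–04:46, 08:18–10:53, 16:18–18:06.
A \ B = 04:46–08:18, 11:07–12:26.
Total: 3 h 32 min + 1 h 19 min = 4 h 51 min.

4 h 51 min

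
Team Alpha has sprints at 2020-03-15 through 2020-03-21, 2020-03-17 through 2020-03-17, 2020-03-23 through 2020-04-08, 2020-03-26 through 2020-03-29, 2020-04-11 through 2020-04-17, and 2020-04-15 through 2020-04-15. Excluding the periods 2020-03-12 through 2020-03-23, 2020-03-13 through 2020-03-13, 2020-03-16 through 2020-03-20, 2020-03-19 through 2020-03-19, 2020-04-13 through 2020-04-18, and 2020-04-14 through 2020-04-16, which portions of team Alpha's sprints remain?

2020-03-24 through 2020-04-08, 2020-04-11 through 2020-04-12

A, merged: 2020-03-15 through 2020-03-21, 2020-03-23 through 2020-04-08, 2020-04-11 through 2020-04-17.
B, merged: 2020-03-12 through 2020-03-23, 2020-04-13 through 2020-04-18.
2020-03-15 through 2020-03-21: entirely removed.
2020-03-23 through 2020-04-08 \ B = 2020-03-24 through 2020-04-08.
2020-04-11 through 2020-04-17 \ B = 2020-04-11 through 2020-04-12.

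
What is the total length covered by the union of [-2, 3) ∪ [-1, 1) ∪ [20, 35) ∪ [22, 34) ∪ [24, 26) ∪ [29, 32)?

Merged: [-2, 3), [20, 35).
Lengths: 5 + 15 = 20.

20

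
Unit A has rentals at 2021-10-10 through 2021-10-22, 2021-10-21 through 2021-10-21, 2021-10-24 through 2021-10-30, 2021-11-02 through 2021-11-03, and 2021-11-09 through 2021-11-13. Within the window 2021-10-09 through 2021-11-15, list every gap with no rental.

2021-10-09 through 2021-10-09, 2021-10-23 through 2021-10-23, 2021-10-31 through 2021-11-01, 2021-11-04 through 2021-11-08, 2021-11-14 through 2021-11-15

The merged coverage is 2021-10-10 through 2021-10-22, 2021-10-24 through 2021-10-30, 2021-11-02 through 2021-11-03, 2021-11-09 through 2021-11-13.
Complement within 2021-10-09 through 2021-11-15: 2021-10-09 through 2021-10-09, 2021-10-23 through 2021-10-23, 2021-10-31 through 2021-11-01, 2021-11-04 through 2021-11-08, 2021-11-14 through 2021-11-15.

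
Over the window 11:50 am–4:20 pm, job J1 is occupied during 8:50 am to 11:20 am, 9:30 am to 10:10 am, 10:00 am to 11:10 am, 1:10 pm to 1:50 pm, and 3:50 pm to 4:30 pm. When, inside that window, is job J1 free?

11:50 am-1:10 pm, 1:50 pm-3:50 pm

Covered (merged): 8:50 am-11:20 am, 1:10 pm-1:50 pm, 3:50 pm-4:30 pm.
Complement within 11:50 am-4:20 pm: 11:50 am-1:10 pm, 1:50 pm-3:50 pm.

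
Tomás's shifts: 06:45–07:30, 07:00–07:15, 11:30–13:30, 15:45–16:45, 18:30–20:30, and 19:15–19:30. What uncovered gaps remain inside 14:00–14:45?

14:00–14:45

After merging, the occupied span is 06:45–07:30, 11:30–13:30, 15:45–16:45, 18:30–20:30.
Complement within 14:00–14:45: 14:00–14:45.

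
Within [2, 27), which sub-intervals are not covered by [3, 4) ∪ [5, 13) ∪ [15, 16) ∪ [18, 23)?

Covered (merged): [3, 4), [5, 13), [15, 16), [18, 23).
Complement within [2, 27): [2, 3), [4, 5), [13, 15), [16, 18), [23, 27).

[2, 3) ∪ [4, 5) ∪ [13, 15) ∪ [16, 18) ∪ [23, 27)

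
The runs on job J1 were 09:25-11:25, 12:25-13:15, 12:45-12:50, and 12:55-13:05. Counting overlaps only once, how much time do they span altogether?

Merged: 09:25–11:25, 12:25–13:15.
Lengths: 2 h + 50 min = 2 h 50 min.

2 h 50 min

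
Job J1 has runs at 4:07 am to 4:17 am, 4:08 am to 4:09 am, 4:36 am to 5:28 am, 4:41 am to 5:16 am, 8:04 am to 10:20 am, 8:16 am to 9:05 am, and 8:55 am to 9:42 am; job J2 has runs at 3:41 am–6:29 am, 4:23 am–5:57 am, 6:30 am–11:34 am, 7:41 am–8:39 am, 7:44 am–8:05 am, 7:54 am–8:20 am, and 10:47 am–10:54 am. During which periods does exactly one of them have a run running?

3:41 am-4:07 am, 4:17 am-4:36 am, 5:28 am-6:29 am, 6:30 am-8:04 am, 10:20 am-11:34 am

First set merges to 4:07 am-4:17 am, 4:36 am-5:28 am, 8:04 am-10:20 am.
Second set merges to 3:41 am-6:29 am, 6:30 am-11:34 am.
A but not B: none.
B but not A: 3:41 am-4:07 am, 4:17 am-4:36 am, 5:28 am-6:29 am, 6:30 am-8:04 am, 10:20 am-11:34 am.
Combining gives A △ B.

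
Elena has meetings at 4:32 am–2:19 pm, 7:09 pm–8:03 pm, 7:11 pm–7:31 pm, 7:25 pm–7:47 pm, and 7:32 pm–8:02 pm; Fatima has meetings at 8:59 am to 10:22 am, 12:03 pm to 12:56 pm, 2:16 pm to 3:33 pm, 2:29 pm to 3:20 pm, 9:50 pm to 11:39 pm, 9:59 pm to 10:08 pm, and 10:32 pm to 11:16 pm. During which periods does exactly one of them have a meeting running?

A, merged: 4:32 am-2:19 pm, 7:09 pm-8:03 pm.
B, merged: 8:59 am-10:22 am, 12:03 pm-12:56 pm, 2:16 pm-3:33 pm, 9:50 pm-11:39 pm.
Only in the first: 4:32 am-8:59 am, 10:22 am-12:03 pm, 12:56 pm-2:16 pm, 7:09 pm-8:03 pm.
Only in the second: 2:19 pm-3:33 pm, 9:50 pm-11:39 pm.
Together these are the periods covered by exactly one.

4:32 am-8:59 am, 10:22 am-12:03 pm, 12:56 pm-2:16 pm, 2:19 pm-3:33 pm, 7:09 pm-8:03 pm, 9:50 pm-11:39 pm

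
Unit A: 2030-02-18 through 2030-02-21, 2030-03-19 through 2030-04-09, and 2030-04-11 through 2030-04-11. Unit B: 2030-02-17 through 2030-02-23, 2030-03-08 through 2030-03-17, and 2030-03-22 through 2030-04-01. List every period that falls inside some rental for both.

2030-02-18 through 2030-02-21 ∩ B → 2030-02-18 through 2030-02-21.
2030-03-19 through 2030-04-09 ∩ B → 2030-03-22 through 2030-04-01.
2030-04-11 through 2030-04-11 meets no B interval.

2030-02-18 through 2030-02-21, 2030-03-22 through 2030-04-01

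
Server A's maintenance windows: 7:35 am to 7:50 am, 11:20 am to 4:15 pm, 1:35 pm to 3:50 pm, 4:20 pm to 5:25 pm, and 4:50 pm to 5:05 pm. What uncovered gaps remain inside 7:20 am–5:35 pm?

7:20 am–7:35 am, 7:50 am–11:20 am, 4:15 pm–4:20 pm, 5:25 pm–5:35 pm

The merged coverage is 7:35 am–7:50 am, 11:20 am–4:15 pm, 4:20 pm–5:25 pm.
Uncovered inside 7:20 am–5:35 pm: 7:20 am–7:35 am, 7:50 am–11:20 am, 4:15 pm–4:20 pm, 5:25 pm–5:35 pm.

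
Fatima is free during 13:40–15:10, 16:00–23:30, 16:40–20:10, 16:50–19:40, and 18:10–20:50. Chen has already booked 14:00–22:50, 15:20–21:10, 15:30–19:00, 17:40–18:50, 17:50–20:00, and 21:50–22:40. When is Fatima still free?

A, merged: 13:40–15:10, 16:00–23:30.
B, merged: 14:00–22:50.
13:40–15:10 minus B → 13:40–14:00.
16:00–23:30 minus B → 22:50–23:30.

13:40–14:00, 22:50–23:30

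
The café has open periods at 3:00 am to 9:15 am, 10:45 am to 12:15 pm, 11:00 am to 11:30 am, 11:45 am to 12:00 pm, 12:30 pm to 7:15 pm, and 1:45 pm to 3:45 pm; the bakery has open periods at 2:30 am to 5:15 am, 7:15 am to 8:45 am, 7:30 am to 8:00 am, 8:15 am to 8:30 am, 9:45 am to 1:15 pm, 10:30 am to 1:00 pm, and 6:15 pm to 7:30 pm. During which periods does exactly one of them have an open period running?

Merge the first list: 3:00 am-9:15 am, 10:45 am-12:15 pm, 12:30 pm-7:15 pm.
Merge the second list: 2:30 am-5:15 am, 7:15 am-8:45 am, 9:45 am-1:15 pm, 6:15 pm-7:30 pm.
A \ B = 5:15 am-7:15 am, 8:45 am-9:15 am, 1:15 pm-6:15 pm.
B \ A = 2:30 am-3:00 am, 9:45 am-10:45 am, 12:15 pm-12:30 pm, 7:15 pm-7:30 pm.
Union of the two gives the symmetric difference.

2:30 am-3:00 am, 5:15 am-7:15 am, 8:45 am-9:15 am, 9:45 am-10:45 am, 12:15 pm-12:30 pm, 1:15 pm-6:15 pm, 7:15 pm-7:30 pm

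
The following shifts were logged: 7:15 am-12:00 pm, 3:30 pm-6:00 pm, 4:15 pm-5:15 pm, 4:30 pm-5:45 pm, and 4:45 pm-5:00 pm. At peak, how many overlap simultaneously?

Sweep endpoints in order; track running count of active intervals.
Peak of 4 reached at 4:45 pm.

4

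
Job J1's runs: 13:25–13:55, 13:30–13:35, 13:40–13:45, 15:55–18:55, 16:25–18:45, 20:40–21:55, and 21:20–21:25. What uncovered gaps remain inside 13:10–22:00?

13:10–13:25, 13:55–15:55, 18:55–20:40, 21:55–22:00

After merging, the occupied span is 13:25–13:55, 15:55–18:55, 20:40–21:55.
Complement within 13:10–22:00: 13:10–13:25, 13:55–15:55, 18:55–20:40, 21:55–22:00.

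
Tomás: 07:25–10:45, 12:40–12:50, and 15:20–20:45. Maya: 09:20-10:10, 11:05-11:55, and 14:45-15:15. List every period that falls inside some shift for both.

09:20–10:10

07:25–10:45 meets the second set on 09:20–10:10.
12:40–12:50: no overlap with the second set.
15:20–20:45: no overlap with the second set.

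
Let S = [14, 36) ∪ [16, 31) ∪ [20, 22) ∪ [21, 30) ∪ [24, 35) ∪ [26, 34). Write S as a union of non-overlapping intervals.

[14, 36)

[16, 31) overlaps/touches [14, 36) → extend to [14, 36).
[20, 22) overlaps/touches [14, 36) → extend to [14, 36).
[21, 30) overlaps/touches [14, 36) → extend to [14, 36).
[24, 35) overlaps/touches [14, 36) → extend to [14, 36).
[26, 34) overlaps/touches [14, 36) → extend to [14, 36).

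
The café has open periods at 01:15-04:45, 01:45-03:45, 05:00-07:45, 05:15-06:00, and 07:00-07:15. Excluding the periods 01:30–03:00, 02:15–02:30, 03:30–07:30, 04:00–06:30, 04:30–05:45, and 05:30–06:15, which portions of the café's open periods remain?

01:15–01:30, 03:00–03:30, 07:30–07:45

Merge the first list: 01:15–04:45, 05:00–07:45.
Merge the second list: 01:30–03:00, 03:30–07:30.
01:15–04:45 with B removed leaves 01:15–01:30, 03:00–03:30.
05:00–07:45 with B removed leaves 07:30–07:45.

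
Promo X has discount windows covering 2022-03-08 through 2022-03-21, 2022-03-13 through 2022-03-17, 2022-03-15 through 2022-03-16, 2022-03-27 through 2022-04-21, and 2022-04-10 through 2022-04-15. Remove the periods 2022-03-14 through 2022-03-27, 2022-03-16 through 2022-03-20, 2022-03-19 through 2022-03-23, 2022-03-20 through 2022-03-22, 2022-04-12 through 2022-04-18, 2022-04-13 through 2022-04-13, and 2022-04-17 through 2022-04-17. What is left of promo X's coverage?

2022-03-08 through 2022-03-13, 2022-03-28 through 2022-04-11, 2022-04-19 through 2022-04-21

Merge the first list: 2022-03-08 through 2022-03-21, 2022-03-27 through 2022-04-21.
Merge the second list: 2022-03-14 through 2022-03-27, 2022-04-12 through 2022-04-18.
2022-03-08 through 2022-03-21 minus B → 2022-03-08 through 2022-03-13.
2022-03-27 through 2022-04-21 minus B → 2022-03-28 through 2022-04-11, 2022-04-19 through 2022-04-21.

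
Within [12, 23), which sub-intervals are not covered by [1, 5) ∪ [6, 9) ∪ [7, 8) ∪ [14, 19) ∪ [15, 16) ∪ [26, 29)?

[12, 14) ∪ [19, 23)

Covered (merged): [1, 5), [6, 9), [14, 19), [26, 29).
Uncovered inside [12, 23): [12, 14), [19, 23).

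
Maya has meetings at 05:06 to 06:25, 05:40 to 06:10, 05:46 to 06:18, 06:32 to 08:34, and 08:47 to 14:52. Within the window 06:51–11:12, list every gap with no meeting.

Covered (merged): 05:06–06:25, 06:32–08:34, 08:47–14:52.
Complement within 06:51–11:12: 08:34–08:47.

08:34–08:47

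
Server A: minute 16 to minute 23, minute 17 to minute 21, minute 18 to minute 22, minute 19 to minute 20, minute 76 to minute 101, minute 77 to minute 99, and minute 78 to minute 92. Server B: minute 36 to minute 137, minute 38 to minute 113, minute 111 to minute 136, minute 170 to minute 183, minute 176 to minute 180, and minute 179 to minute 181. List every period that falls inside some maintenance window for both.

A, merged: minute 16 to minute 23, minute 76 to minute 101.
B, merged: minute 36 to minute 137, minute 170 to minute 183.
minute 16 to minute 23: no overlap with the second set.
minute 76 to minute 101 meets the second set on minute 76 to minute 101.

minute 76 to minute 101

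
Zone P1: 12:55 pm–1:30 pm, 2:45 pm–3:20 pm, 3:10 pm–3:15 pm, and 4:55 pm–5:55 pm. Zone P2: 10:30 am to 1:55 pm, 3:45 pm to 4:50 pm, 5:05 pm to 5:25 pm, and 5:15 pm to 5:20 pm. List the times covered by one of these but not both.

First set merges to 12:55 pm–1:30 pm, 2:45 pm–3:20 pm, 4:55 pm–5:55 pm.
Second set merges to 10:30 am–1:55 pm, 3:45 pm–4:50 pm, 5:05 pm–5:25 pm.
Only in the first: 2:45 pm–3:20 pm, 4:55 pm–5:05 pm, 5:25 pm–5:55 pm.
Only in the second: 10:30 am–12:55 pm, 1:30 pm–1:55 pm, 3:45 pm–4:50 pm.
Together these are the periods covered by exactly one.

10:30 am–12:55 pm, 1:30 pm–1:55 pm, 2:45 pm–3:20 pm, 3:45 pm–4:50 pm, 4:55 pm–5:05 pm, 5:25 pm–5:55 pm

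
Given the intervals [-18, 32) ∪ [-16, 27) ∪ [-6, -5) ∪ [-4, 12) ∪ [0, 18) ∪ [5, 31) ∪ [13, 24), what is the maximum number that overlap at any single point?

Walk the sorted start/end points keeping a running depth.
The depth first hits 5 at 5.

5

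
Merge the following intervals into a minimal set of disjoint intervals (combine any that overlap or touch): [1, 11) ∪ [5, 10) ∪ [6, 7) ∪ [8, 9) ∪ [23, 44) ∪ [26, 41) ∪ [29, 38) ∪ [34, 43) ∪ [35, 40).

[5, 10) overlaps/touches [1, 11) → extend to [1, 11).
[6, 7) overlaps/touches [1, 11) → extend to [1, 11).
[8, 9) overlaps/touches [1, 11) → extend to [1, 11).
[23, 44) is disjoint → start new block.
[26, 41) overlaps/touches [23, 44) → extend to [23, 44).
[29, 38) overlaps/touches [23, 44) → extend to [23, 44).
[34, 43) overlaps/touches [23, 44) → extend to [23, 44).
[35, 40) overlaps/touches [23, 44) → extend to [23, 44).

[1, 11) ∪ [23, 44)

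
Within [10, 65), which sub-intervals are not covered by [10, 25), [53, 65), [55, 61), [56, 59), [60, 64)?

[25, 53)

Covered (merged): [10, 25), [53, 65).
Uncovered inside [10, 65): [25, 53).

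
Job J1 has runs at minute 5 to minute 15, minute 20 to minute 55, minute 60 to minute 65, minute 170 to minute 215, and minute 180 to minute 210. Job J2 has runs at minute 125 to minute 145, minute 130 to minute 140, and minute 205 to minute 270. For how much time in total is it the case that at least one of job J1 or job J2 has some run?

170 minutes

Merge the first list: minute 5 to minute 15, minute 20 to minute 55, minute 60 to minute 65, minute 170 to minute 215.
Merge the second list: minute 125 to minute 145, minute 205 to minute 270.
A ∪ B = minute 5 to minute 15, minute 20 to minute 55, minute 60 to minute 65, minute 125 to minute 145, minute 170 to minute 270.
Total: 10 minutes + 35 minutes + 5 minutes + 20 minutes + 100 minutes = 170 minutes.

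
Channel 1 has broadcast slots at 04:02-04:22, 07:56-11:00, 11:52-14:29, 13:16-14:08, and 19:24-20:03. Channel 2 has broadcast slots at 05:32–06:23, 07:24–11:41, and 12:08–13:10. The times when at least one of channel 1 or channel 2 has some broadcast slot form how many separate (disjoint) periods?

5

A, merged: 04:02–04:22, 07:56–11:00, 11:52–14:29, 19:24–20:03.
A ∪ B = 04:02–04:22, 05:32–06:23, 07:24–11:41, 11:52–14:29, 19:24–20:03.
That is 5 disjoint pieces.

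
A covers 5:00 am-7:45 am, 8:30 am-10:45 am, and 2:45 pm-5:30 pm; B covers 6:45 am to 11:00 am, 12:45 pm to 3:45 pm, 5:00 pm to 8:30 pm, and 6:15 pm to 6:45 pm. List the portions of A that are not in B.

5:00 am–6:45 am, 3:45 pm–5:00 pm

Merge the second list: 6:45 am–11:00 am, 12:45 pm–3:45 pm, 5:00 pm–8:30 pm.
5:00 am–7:45 am minus B → 5:00 am–6:45 am.
8:30 am–10:45 am: fully covered by B → removed.
2:45 pm–5:30 pm minus B → 3:45 pm–5:00 pm.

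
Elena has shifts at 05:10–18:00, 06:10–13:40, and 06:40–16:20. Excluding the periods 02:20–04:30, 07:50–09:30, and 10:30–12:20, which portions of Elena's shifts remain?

A, merged: 05:10-18:00.
05:10-18:00 with B removed leaves 05:10-07:50, 09:30-10:30, 12:20-18:00.

05:10-07:50, 09:30-10:30, 12:20-18:00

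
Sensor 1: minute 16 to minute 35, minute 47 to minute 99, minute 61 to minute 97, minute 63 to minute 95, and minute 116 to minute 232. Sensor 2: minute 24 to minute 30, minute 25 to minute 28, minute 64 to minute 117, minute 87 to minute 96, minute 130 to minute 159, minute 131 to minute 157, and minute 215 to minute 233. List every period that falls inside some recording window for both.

minute 24 to minute 30, minute 64 to minute 99, minute 116 to minute 117, minute 130 to minute 159, minute 215 to minute 232

A, merged: minute 16 to minute 35, minute 47 to minute 99, minute 116 to minute 232.
B, merged: minute 24 to minute 30, minute 64 to minute 117, minute 130 to minute 159, minute 215 to minute 233.
minute 16 to minute 35 overlaps B on minute 24 to minute 30.
minute 47 to minute 99 overlaps B on minute 64 to minute 99.
minute 116 to minute 232 overlaps B on minute 116 to minute 117, minute 130 to minute 159, minute 215 to minute 232.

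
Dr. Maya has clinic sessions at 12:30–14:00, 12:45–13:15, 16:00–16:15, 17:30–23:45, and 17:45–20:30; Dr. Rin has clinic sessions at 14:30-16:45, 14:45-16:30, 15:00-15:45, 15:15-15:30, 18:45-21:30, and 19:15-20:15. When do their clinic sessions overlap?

16:00-16:15, 18:45-21:30

A, merged: 12:30-14:00, 16:00-16:15, 17:30-23:45.
B, merged: 14:30-16:45, 18:45-21:30.
12:30-14:00 falls entirely outside B.
16:00-16:15 overlaps B on 16:00-16:15.
17:30-23:45 overlaps B on 18:45-21:30.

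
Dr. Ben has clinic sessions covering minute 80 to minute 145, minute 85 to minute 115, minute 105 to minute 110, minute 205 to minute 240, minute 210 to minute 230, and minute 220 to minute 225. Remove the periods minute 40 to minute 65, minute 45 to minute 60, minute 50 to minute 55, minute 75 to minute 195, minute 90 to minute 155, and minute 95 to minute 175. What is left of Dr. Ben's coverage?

First set merges to minute 80 to minute 145, minute 205 to minute 240.
Second set merges to minute 40 to minute 65, minute 75 to minute 195.
minute 80 to minute 145 lies entirely inside B → drops out.
minute 205 to minute 240 is untouched.

minute 205 to minute 240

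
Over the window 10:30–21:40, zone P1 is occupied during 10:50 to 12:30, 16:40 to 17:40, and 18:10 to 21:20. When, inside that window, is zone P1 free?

10:30–10:50, 12:30–16:40, 17:40–18:10, 21:20–21:40

Covered (merged): 10:50–12:30, 16:40–17:40, 18:10–21:20.
Uncovered inside 10:30–21:40: 10:30–10:50, 12:30–16:40, 17:40–18:10, 21:20–21:40.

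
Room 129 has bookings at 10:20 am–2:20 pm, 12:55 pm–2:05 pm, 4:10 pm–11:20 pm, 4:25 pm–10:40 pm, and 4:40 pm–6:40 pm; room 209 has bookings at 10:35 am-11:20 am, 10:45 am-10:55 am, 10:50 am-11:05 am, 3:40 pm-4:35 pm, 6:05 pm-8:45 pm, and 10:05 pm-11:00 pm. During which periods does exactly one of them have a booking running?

First set merges to 10:20 am-2:20 pm, 4:10 pm-11:20 pm.
Second set merges to 10:35 am-11:20 am, 3:40 pm-4:35 pm, 6:05 pm-8:45 pm, 10:05 pm-11:00 pm.
Only in the first: 10:20 am-10:35 am, 11:20 am-2:20 pm, 4:35 pm-6:05 pm, 8:45 pm-10:05 pm, 11:00 pm-11:20 pm.
Only in the second: 3:40 pm-4:10 pm.
Together these are the periods covered by exactly one.

10:20 am-10:35 am, 11:20 am-2:20 pm, 3:40 pm-4:10 pm, 4:35 pm-6:05 pm, 8:45 pm-10:05 pm, 11:00 pm-11:20 pm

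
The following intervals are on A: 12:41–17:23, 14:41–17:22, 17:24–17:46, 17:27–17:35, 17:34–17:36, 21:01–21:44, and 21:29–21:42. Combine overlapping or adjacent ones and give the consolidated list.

14:41–17:22 overlaps/touches 12:41–17:23 → extend to 12:41–17:23.
17:24–17:46 is disjoint → start new block.
17:27–17:35 overlaps/touches 17:24–17:46 → extend to 17:24–17:46.
17:34–17:36 overlaps/touches 17:24–17:46 → extend to 17:24–17:46.
21:01–21:44 is disjoint → start new block.
21:29–21:42 overlaps/touches 21:01–21:44 → extend to 21:01–21:44.

12:41–17:23, 17:24–17:46, 21:01–21:44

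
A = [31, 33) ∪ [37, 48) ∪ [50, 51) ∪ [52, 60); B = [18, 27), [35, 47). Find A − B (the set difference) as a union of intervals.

[31, 33) ∪ [47, 48) ∪ [50, 51) ∪ [52, 60)

[31, 33) is untouched.
[37, 48) with B removed leaves [47, 48).
[50, 51) is untouched.
[52, 60) is untouched.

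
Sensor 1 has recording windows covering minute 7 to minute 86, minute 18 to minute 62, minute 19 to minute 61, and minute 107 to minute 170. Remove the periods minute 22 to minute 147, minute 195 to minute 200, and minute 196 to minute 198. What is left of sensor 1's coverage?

minute 7 to minute 22, minute 147 to minute 170

A, merged: minute 7 to minute 86, minute 107 to minute 170.
B, merged: minute 22 to minute 147, minute 195 to minute 200.
minute 7 to minute 86 minus B → minute 7 to minute 22.
minute 107 to minute 170 minus B → minute 147 to minute 170.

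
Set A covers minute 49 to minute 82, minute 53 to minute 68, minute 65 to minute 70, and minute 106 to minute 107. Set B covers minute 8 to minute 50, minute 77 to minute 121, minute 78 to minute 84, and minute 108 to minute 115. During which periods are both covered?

minute 49 to minute 50, minute 77 to minute 82, minute 106 to minute 107

Merge the first list: minute 49 to minute 82, minute 106 to minute 107.
Merge the second list: minute 8 to minute 50, minute 77 to minute 121.
minute 49 to minute 82 meets the second set on minute 49 to minute 50, minute 77 to minute 82.
minute 106 to minute 107 meets the second set on minute 106 to minute 107.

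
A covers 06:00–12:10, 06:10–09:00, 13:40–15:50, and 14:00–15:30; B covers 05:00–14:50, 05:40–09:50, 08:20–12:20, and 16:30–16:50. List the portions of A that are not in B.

14:50–15:50

A, merged: 06:00–12:10, 13:40–15:50.
B, merged: 05:00–14:50, 16:30–16:50.
06:00–12:10: entirely removed.
13:40–15:50 \ B = 14:50–15:50.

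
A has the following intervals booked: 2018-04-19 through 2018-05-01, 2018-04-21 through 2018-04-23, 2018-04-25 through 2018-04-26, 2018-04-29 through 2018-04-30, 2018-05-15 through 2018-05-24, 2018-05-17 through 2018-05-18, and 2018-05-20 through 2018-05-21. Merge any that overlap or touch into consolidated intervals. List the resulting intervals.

2018-04-21 through 2018-04-23 overlaps/touches 2018-04-19 through 2018-05-01 → extend to 2018-04-19 through 2018-05-01.
2018-04-25 through 2018-04-26 overlaps/touches 2018-04-19 through 2018-05-01 → extend to 2018-04-19 through 2018-05-01.
2018-04-29 through 2018-04-30 overlaps/touches 2018-04-19 through 2018-05-01 → extend to 2018-04-19 through 2018-05-01.
2018-05-15 through 2018-05-24 is disjoint → start new block.
2018-05-17 through 2018-05-18 overlaps/touches 2018-05-15 through 2018-05-24 → extend to 2018-05-15 through 2018-05-24.
2018-05-20 through 2018-05-21 overlaps/touches 2018-05-15 through 2018-05-24 → extend to 2018-05-15 through 2018-05-24.

2018-04-19 through 2018-05-01, 2018-05-15 through 2018-05-24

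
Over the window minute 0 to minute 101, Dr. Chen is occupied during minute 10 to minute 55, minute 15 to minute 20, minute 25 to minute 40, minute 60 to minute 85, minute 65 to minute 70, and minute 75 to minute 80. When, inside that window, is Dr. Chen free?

The merged coverage is minute 10 to minute 55, minute 60 to minute 85.
Uncovered inside minute 0 to minute 101: minute 0 to minute 10, minute 55 to minute 60, minute 85 to minute 101.

minute 0 to minute 10, minute 55 to minute 60, minute 85 to minute 101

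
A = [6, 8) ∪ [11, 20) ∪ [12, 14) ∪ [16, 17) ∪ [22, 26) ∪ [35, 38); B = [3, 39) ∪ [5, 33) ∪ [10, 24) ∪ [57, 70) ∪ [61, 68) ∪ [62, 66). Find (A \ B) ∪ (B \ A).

[3, 6) ∪ [8, 11) ∪ [20, 22) ∪ [26, 35) ∪ [38, 39) ∪ [57, 70)

Merge the first list: [6, 8), [11, 20), [22, 26), [35, 38).
Merge the second list: [3, 39), [57, 70).
Only in the first: none.
Only in the second: [3, 6), [8, 11), [20, 22), [26, 35), [38, 39), [57, 70).
Together these are the periods covered by exactly one.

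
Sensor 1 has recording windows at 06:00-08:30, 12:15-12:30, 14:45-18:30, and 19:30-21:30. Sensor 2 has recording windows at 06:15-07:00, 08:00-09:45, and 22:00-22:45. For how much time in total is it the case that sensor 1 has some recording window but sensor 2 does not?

7 h 15 min

A \ B = 06:00-06:15, 07:00-08:00, 12:15-12:30, 14:45-18:30, 19:30-21:30.
Total: 15 min + 1 h + 15 min + 3 h 45 min + 2 h = 7 h 15 min.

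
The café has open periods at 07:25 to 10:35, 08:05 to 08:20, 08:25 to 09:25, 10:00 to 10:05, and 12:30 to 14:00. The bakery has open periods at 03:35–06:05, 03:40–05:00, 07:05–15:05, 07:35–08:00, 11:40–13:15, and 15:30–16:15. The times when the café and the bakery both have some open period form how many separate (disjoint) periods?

Merge the first list: 07:25–10:35, 12:30–14:00.
Merge the second list: 03:35–06:05, 07:05–15:05, 15:30–16:15.
A ∩ B = 07:25–10:35, 12:30–14:00.
That is 2 disjoint pieces.

2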